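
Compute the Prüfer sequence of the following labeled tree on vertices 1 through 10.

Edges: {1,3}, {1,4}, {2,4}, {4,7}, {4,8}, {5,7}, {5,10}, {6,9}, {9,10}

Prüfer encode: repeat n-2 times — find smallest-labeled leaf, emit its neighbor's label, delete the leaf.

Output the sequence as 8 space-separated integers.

Step 1: leaves = {2,3,6,8}. Remove smallest leaf 2, emit neighbor 4.
Step 2: leaves = {3,6,8}. Remove smallest leaf 3, emit neighbor 1.
Step 3: leaves = {1,6,8}. Remove smallest leaf 1, emit neighbor 4.
Step 4: leaves = {6,8}. Remove smallest leaf 6, emit neighbor 9.
Step 5: leaves = {8,9}. Remove smallest leaf 8, emit neighbor 4.
Step 6: leaves = {4,9}. Remove smallest leaf 4, emit neighbor 7.
Step 7: leaves = {7,9}. Remove smallest leaf 7, emit neighbor 5.
Step 8: leaves = {5,9}. Remove smallest leaf 5, emit neighbor 10.
Done: 2 vertices remain (9, 10). Sequence = [4 1 4 9 4 7 5 10]

Answer: 4 1 4 9 4 7 5 10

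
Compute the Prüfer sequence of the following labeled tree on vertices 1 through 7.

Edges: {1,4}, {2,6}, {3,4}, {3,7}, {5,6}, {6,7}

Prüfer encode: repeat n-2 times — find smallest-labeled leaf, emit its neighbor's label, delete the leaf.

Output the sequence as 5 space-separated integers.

Step 1: leaves = {1,2,5}. Remove smallest leaf 1, emit neighbor 4.
Step 2: leaves = {2,4,5}. Remove smallest leaf 2, emit neighbor 6.
Step 3: leaves = {4,5}. Remove smallest leaf 4, emit neighbor 3.
Step 4: leaves = {3,5}. Remove smallest leaf 3, emit neighbor 7.
Step 5: leaves = {5,7}. Remove smallest leaf 5, emit neighbor 6.
Done: 2 vertices remain (6, 7). Sequence = [4 6 3 7 6]

Answer: 4 6 3 7 6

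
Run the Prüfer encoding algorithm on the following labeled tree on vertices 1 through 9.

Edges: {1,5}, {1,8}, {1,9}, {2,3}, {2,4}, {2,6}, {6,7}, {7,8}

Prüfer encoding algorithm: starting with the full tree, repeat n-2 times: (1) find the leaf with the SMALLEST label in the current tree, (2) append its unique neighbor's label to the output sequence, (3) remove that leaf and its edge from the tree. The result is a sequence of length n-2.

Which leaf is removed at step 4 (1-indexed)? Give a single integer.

Answer: 5

Derivation:
Step 1: current leaves = {3,4,5,9}. Remove leaf 3 (neighbor: 2).
Step 2: current leaves = {4,5,9}. Remove leaf 4 (neighbor: 2).
Step 3: current leaves = {2,5,9}. Remove leaf 2 (neighbor: 6).
Step 4: current leaves = {5,6,9}. Remove leaf 5 (neighbor: 1).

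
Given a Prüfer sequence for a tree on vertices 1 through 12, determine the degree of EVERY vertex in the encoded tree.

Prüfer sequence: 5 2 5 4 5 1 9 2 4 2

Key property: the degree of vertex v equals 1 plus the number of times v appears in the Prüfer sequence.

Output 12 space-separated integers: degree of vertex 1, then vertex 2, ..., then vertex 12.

Answer: 2 4 1 3 4 1 1 1 2 1 1 1

Derivation:
p_1 = 5: count[5] becomes 1
p_2 = 2: count[2] becomes 1
p_3 = 5: count[5] becomes 2
p_4 = 4: count[4] becomes 1
p_5 = 5: count[5] becomes 3
p_6 = 1: count[1] becomes 1
p_7 = 9: count[9] becomes 1
p_8 = 2: count[2] becomes 2
p_9 = 4: count[4] becomes 2
p_10 = 2: count[2] becomes 3
Degrees (1 + count): deg[1]=1+1=2, deg[2]=1+3=4, deg[3]=1+0=1, deg[4]=1+2=3, deg[5]=1+3=4, deg[6]=1+0=1, deg[7]=1+0=1, deg[8]=1+0=1, deg[9]=1+1=2, deg[10]=1+0=1, deg[11]=1+0=1, deg[12]=1+0=1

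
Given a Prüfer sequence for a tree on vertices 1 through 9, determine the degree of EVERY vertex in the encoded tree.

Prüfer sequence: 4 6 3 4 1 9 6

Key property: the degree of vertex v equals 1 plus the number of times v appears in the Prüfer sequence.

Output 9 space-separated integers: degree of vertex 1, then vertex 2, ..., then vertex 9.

Answer: 2 1 2 3 1 3 1 1 2

Derivation:
p_1 = 4: count[4] becomes 1
p_2 = 6: count[6] becomes 1
p_3 = 3: count[3] becomes 1
p_4 = 4: count[4] becomes 2
p_5 = 1: count[1] becomes 1
p_6 = 9: count[9] becomes 1
p_7 = 6: count[6] becomes 2
Degrees (1 + count): deg[1]=1+1=2, deg[2]=1+0=1, deg[3]=1+1=2, deg[4]=1+2=3, deg[5]=1+0=1, deg[6]=1+2=3, deg[7]=1+0=1, deg[8]=1+0=1, deg[9]=1+1=2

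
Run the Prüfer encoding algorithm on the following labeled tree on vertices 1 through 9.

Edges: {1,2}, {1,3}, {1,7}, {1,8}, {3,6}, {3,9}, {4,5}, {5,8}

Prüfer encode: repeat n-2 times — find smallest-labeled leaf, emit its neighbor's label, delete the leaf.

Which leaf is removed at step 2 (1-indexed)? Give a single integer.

Answer: 4

Derivation:
Step 1: current leaves = {2,4,6,7,9}. Remove leaf 2 (neighbor: 1).
Step 2: current leaves = {4,6,7,9}. Remove leaf 4 (neighbor: 5).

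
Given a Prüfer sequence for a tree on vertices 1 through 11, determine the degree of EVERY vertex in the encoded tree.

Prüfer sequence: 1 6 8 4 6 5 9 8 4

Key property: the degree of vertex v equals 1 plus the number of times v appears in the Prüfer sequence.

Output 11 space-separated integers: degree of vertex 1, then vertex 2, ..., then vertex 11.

p_1 = 1: count[1] becomes 1
p_2 = 6: count[6] becomes 1
p_3 = 8: count[8] becomes 1
p_4 = 4: count[4] becomes 1
p_5 = 6: count[6] becomes 2
p_6 = 5: count[5] becomes 1
p_7 = 9: count[9] becomes 1
p_8 = 8: count[8] becomes 2
p_9 = 4: count[4] becomes 2
Degrees (1 + count): deg[1]=1+1=2, deg[2]=1+0=1, deg[3]=1+0=1, deg[4]=1+2=3, deg[5]=1+1=2, deg[6]=1+2=3, deg[7]=1+0=1, deg[8]=1+2=3, deg[9]=1+1=2, deg[10]=1+0=1, deg[11]=1+0=1

Answer: 2 1 1 3 2 3 1 3 2 1 1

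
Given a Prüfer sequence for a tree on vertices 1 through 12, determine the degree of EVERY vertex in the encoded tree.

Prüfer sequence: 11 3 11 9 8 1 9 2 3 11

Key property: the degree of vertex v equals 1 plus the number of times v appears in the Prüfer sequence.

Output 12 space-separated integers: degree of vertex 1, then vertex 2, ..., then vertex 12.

Answer: 2 2 3 1 1 1 1 2 3 1 4 1

Derivation:
p_1 = 11: count[11] becomes 1
p_2 = 3: count[3] becomes 1
p_3 = 11: count[11] becomes 2
p_4 = 9: count[9] becomes 1
p_5 = 8: count[8] becomes 1
p_6 = 1: count[1] becomes 1
p_7 = 9: count[9] becomes 2
p_8 = 2: count[2] becomes 1
p_9 = 3: count[3] becomes 2
p_10 = 11: count[11] becomes 3
Degrees (1 + count): deg[1]=1+1=2, deg[2]=1+1=2, deg[3]=1+2=3, deg[4]=1+0=1, deg[5]=1+0=1, deg[6]=1+0=1, deg[7]=1+0=1, deg[8]=1+1=2, deg[9]=1+2=3, deg[10]=1+0=1, deg[11]=1+3=4, deg[12]=1+0=1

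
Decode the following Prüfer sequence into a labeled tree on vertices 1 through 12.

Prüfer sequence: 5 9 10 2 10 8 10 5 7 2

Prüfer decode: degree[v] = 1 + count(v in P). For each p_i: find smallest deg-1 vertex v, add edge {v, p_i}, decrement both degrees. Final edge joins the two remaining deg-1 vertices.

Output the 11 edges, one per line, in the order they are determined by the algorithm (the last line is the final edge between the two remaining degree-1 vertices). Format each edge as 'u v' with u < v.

Initial degrees: {1:1, 2:3, 3:1, 4:1, 5:3, 6:1, 7:2, 8:2, 9:2, 10:4, 11:1, 12:1}
Step 1: smallest deg-1 vertex = 1, p_1 = 5. Add edge {1,5}. Now deg[1]=0, deg[5]=2.
Step 2: smallest deg-1 vertex = 3, p_2 = 9. Add edge {3,9}. Now deg[3]=0, deg[9]=1.
Step 3: smallest deg-1 vertex = 4, p_3 = 10. Add edge {4,10}. Now deg[4]=0, deg[10]=3.
Step 4: smallest deg-1 vertex = 6, p_4 = 2. Add edge {2,6}. Now deg[6]=0, deg[2]=2.
Step 5: smallest deg-1 vertex = 9, p_5 = 10. Add edge {9,10}. Now deg[9]=0, deg[10]=2.
Step 6: smallest deg-1 vertex = 11, p_6 = 8. Add edge {8,11}. Now deg[11]=0, deg[8]=1.
Step 7: smallest deg-1 vertex = 8, p_7 = 10. Add edge {8,10}. Now deg[8]=0, deg[10]=1.
Step 8: smallest deg-1 vertex = 10, p_8 = 5. Add edge {5,10}. Now deg[10]=0, deg[5]=1.
Step 9: smallest deg-1 vertex = 5, p_9 = 7. Add edge {5,7}. Now deg[5]=0, deg[7]=1.
Step 10: smallest deg-1 vertex = 7, p_10 = 2. Add edge {2,7}. Now deg[7]=0, deg[2]=1.
Final: two remaining deg-1 vertices are 2, 12. Add edge {2,12}.

Answer: 1 5
3 9
4 10
2 6
9 10
8 11
8 10
5 10
5 7
2 7
2 12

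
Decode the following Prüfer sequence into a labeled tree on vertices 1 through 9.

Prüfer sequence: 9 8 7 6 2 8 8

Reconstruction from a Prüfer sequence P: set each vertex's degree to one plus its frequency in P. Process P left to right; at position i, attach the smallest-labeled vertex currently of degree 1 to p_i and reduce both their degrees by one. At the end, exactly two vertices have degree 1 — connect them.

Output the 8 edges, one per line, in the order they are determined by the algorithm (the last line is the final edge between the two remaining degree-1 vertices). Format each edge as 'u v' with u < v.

Initial degrees: {1:1, 2:2, 3:1, 4:1, 5:1, 6:2, 7:2, 8:4, 9:2}
Step 1: smallest deg-1 vertex = 1, p_1 = 9. Add edge {1,9}. Now deg[1]=0, deg[9]=1.
Step 2: smallest deg-1 vertex = 3, p_2 = 8. Add edge {3,8}. Now deg[3]=0, deg[8]=3.
Step 3: smallest deg-1 vertex = 4, p_3 = 7. Add edge {4,7}. Now deg[4]=0, deg[7]=1.
Step 4: smallest deg-1 vertex = 5, p_4 = 6. Add edge {5,6}. Now deg[5]=0, deg[6]=1.
Step 5: smallest deg-1 vertex = 6, p_5 = 2. Add edge {2,6}. Now deg[6]=0, deg[2]=1.
Step 6: smallest deg-1 vertex = 2, p_6 = 8. Add edge {2,8}. Now deg[2]=0, deg[8]=2.
Step 7: smallest deg-1 vertex = 7, p_7 = 8. Add edge {7,8}. Now deg[7]=0, deg[8]=1.
Final: two remaining deg-1 vertices are 8, 9. Add edge {8,9}.

Answer: 1 9
3 8
4 7
5 6
2 6
2 8
7 8
8 9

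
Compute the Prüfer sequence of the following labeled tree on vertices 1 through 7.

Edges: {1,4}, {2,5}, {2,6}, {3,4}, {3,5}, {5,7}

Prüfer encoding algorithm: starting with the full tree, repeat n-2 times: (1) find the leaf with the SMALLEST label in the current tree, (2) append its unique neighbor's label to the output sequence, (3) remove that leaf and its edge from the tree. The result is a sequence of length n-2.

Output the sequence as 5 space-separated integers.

Step 1: leaves = {1,6,7}. Remove smallest leaf 1, emit neighbor 4.
Step 2: leaves = {4,6,7}. Remove smallest leaf 4, emit neighbor 3.
Step 3: leaves = {3,6,7}. Remove smallest leaf 3, emit neighbor 5.
Step 4: leaves = {6,7}. Remove smallest leaf 6, emit neighbor 2.
Step 5: leaves = {2,7}. Remove smallest leaf 2, emit neighbor 5.
Done: 2 vertices remain (5, 7). Sequence = [4 3 5 2 5]

Answer: 4 3 5 2 5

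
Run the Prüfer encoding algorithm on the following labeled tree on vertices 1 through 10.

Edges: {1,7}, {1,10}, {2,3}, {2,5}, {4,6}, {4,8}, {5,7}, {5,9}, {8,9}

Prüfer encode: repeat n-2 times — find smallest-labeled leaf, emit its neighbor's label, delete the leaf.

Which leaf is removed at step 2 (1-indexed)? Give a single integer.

Step 1: current leaves = {3,6,10}. Remove leaf 3 (neighbor: 2).
Step 2: current leaves = {2,6,10}. Remove leaf 2 (neighbor: 5).

Answer: 2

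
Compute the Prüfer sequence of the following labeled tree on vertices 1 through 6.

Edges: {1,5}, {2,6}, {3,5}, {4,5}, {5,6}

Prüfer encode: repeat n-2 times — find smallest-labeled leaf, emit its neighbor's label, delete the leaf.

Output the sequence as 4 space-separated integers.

Answer: 5 6 5 5

Derivation:
Step 1: leaves = {1,2,3,4}. Remove smallest leaf 1, emit neighbor 5.
Step 2: leaves = {2,3,4}. Remove smallest leaf 2, emit neighbor 6.
Step 3: leaves = {3,4,6}. Remove smallest leaf 3, emit neighbor 5.
Step 4: leaves = {4,6}. Remove smallest leaf 4, emit neighbor 5.
Done: 2 vertices remain (5, 6). Sequence = [5 6 5 5]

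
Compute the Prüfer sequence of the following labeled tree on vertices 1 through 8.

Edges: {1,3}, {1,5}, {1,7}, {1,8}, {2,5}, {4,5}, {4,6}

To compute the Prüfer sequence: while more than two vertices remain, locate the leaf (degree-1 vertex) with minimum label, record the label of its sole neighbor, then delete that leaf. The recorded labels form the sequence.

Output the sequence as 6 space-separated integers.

Answer: 5 1 4 5 1 1

Derivation:
Step 1: leaves = {2,3,6,7,8}. Remove smallest leaf 2, emit neighbor 5.
Step 2: leaves = {3,6,7,8}. Remove smallest leaf 3, emit neighbor 1.
Step 3: leaves = {6,7,8}. Remove smallest leaf 6, emit neighbor 4.
Step 4: leaves = {4,7,8}. Remove smallest leaf 4, emit neighbor 5.
Step 5: leaves = {5,7,8}. Remove smallest leaf 5, emit neighbor 1.
Step 6: leaves = {7,8}. Remove smallest leaf 7, emit neighbor 1.
Done: 2 vertices remain (1, 8). Sequence = [5 1 4 5 1 1]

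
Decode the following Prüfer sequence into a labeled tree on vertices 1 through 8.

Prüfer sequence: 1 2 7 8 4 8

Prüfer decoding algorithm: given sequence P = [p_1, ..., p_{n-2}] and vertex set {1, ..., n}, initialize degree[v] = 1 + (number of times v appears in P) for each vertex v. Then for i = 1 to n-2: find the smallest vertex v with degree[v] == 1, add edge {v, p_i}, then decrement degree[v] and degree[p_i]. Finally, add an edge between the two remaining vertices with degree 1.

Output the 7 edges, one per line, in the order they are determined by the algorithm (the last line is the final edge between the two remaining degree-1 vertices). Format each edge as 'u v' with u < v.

Answer: 1 3
1 2
2 7
5 8
4 6
4 8
7 8

Derivation:
Initial degrees: {1:2, 2:2, 3:1, 4:2, 5:1, 6:1, 7:2, 8:3}
Step 1: smallest deg-1 vertex = 3, p_1 = 1. Add edge {1,3}. Now deg[3]=0, deg[1]=1.
Step 2: smallest deg-1 vertex = 1, p_2 = 2. Add edge {1,2}. Now deg[1]=0, deg[2]=1.
Step 3: smallest deg-1 vertex = 2, p_3 = 7. Add edge {2,7}. Now deg[2]=0, deg[7]=1.
Step 4: smallest deg-1 vertex = 5, p_4 = 8. Add edge {5,8}. Now deg[5]=0, deg[8]=2.
Step 5: smallest deg-1 vertex = 6, p_5 = 4. Add edge {4,6}. Now deg[6]=0, deg[4]=1.
Step 6: smallest deg-1 vertex = 4, p_6 = 8. Add edge {4,8}. Now deg[4]=0, deg[8]=1.
Final: two remaining deg-1 vertices are 7, 8. Add edge {7,8}.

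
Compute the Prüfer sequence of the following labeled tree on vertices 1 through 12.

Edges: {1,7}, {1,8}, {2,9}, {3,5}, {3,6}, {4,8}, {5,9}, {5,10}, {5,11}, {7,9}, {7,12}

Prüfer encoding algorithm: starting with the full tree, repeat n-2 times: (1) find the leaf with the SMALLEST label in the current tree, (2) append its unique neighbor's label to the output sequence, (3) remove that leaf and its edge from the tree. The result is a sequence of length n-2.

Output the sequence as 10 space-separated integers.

Step 1: leaves = {2,4,6,10,11,12}. Remove smallest leaf 2, emit neighbor 9.
Step 2: leaves = {4,6,10,11,12}. Remove smallest leaf 4, emit neighbor 8.
Step 3: leaves = {6,8,10,11,12}. Remove smallest leaf 6, emit neighbor 3.
Step 4: leaves = {3,8,10,11,12}. Remove smallest leaf 3, emit neighbor 5.
Step 5: leaves = {8,10,11,12}. Remove smallest leaf 8, emit neighbor 1.
Step 6: leaves = {1,10,11,12}. Remove smallest leaf 1, emit neighbor 7.
Step 7: leaves = {10,11,12}. Remove smallest leaf 10, emit neighbor 5.
Step 8: leaves = {11,12}. Remove smallest leaf 11, emit neighbor 5.
Step 9: leaves = {5,12}. Remove smallest leaf 5, emit neighbor 9.
Step 10: leaves = {9,12}. Remove smallest leaf 9, emit neighbor 7.
Done: 2 vertices remain (7, 12). Sequence = [9 8 3 5 1 7 5 5 9 7]

Answer: 9 8 3 5 1 7 5 5 9 7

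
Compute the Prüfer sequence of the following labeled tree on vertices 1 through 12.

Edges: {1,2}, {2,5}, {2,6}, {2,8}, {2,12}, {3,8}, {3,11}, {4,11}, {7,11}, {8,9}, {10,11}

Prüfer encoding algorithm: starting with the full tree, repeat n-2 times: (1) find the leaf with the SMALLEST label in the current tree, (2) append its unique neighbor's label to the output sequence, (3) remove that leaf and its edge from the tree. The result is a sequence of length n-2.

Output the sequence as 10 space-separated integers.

Answer: 2 11 2 2 11 8 11 3 8 2

Derivation:
Step 1: leaves = {1,4,5,6,7,9,10,12}. Remove smallest leaf 1, emit neighbor 2.
Step 2: leaves = {4,5,6,7,9,10,12}. Remove smallest leaf 4, emit neighbor 11.
Step 3: leaves = {5,6,7,9,10,12}. Remove smallest leaf 5, emit neighbor 2.
Step 4: leaves = {6,7,9,10,12}. Remove smallest leaf 6, emit neighbor 2.
Step 5: leaves = {7,9,10,12}. Remove smallest leaf 7, emit neighbor 11.
Step 6: leaves = {9,10,12}. Remove smallest leaf 9, emit neighbor 8.
Step 7: leaves = {10,12}. Remove smallest leaf 10, emit neighbor 11.
Step 8: leaves = {11,12}. Remove smallest leaf 11, emit neighbor 3.
Step 9: leaves = {3,12}. Remove smallest leaf 3, emit neighbor 8.
Step 10: leaves = {8,12}. Remove smallest leaf 8, emit neighbor 2.
Done: 2 vertices remain (2, 12). Sequence = [2 11 2 2 11 8 11 3 8 2]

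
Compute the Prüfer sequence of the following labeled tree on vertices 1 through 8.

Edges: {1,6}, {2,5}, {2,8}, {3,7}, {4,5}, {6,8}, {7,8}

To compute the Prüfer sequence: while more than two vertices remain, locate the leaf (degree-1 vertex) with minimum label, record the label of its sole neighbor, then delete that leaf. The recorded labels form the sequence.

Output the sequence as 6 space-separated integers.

Step 1: leaves = {1,3,4}. Remove smallest leaf 1, emit neighbor 6.
Step 2: leaves = {3,4,6}. Remove smallest leaf 3, emit neighbor 7.
Step 3: leaves = {4,6,7}. Remove smallest leaf 4, emit neighbor 5.
Step 4: leaves = {5,6,7}. Remove smallest leaf 5, emit neighbor 2.
Step 5: leaves = {2,6,7}. Remove smallest leaf 2, emit neighbor 8.
Step 6: leaves = {6,7}. Remove smallest leaf 6, emit neighbor 8.
Done: 2 vertices remain (7, 8). Sequence = [6 7 5 2 8 8]

Answer: 6 7 5 2 8 8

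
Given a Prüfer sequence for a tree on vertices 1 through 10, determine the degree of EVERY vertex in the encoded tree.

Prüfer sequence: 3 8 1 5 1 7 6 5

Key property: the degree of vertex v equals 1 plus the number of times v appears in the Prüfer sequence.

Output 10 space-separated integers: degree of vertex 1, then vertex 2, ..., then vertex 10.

p_1 = 3: count[3] becomes 1
p_2 = 8: count[8] becomes 1
p_3 = 1: count[1] becomes 1
p_4 = 5: count[5] becomes 1
p_5 = 1: count[1] becomes 2
p_6 = 7: count[7] becomes 1
p_7 = 6: count[6] becomes 1
p_8 = 5: count[5] becomes 2
Degrees (1 + count): deg[1]=1+2=3, deg[2]=1+0=1, deg[3]=1+1=2, deg[4]=1+0=1, deg[5]=1+2=3, deg[6]=1+1=2, deg[7]=1+1=2, deg[8]=1+1=2, deg[9]=1+0=1, deg[10]=1+0=1

Answer: 3 1 2 1 3 2 2 2 1 1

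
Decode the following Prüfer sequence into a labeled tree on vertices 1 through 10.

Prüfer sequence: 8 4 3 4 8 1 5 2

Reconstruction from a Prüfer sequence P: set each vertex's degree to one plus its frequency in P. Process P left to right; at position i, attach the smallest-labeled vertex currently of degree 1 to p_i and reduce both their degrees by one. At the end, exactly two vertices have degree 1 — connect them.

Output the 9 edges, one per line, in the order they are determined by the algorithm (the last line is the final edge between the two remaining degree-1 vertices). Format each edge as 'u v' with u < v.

Answer: 6 8
4 7
3 9
3 4
4 8
1 8
1 5
2 5
2 10

Derivation:
Initial degrees: {1:2, 2:2, 3:2, 4:3, 5:2, 6:1, 7:1, 8:3, 9:1, 10:1}
Step 1: smallest deg-1 vertex = 6, p_1 = 8. Add edge {6,8}. Now deg[6]=0, deg[8]=2.
Step 2: smallest deg-1 vertex = 7, p_2 = 4. Add edge {4,7}. Now deg[7]=0, deg[4]=2.
Step 3: smallest deg-1 vertex = 9, p_3 = 3. Add edge {3,9}. Now deg[9]=0, deg[3]=1.
Step 4: smallest deg-1 vertex = 3, p_4 = 4. Add edge {3,4}. Now deg[3]=0, deg[4]=1.
Step 5: smallest deg-1 vertex = 4, p_5 = 8. Add edge {4,8}. Now deg[4]=0, deg[8]=1.
Step 6: smallest deg-1 vertex = 8, p_6 = 1. Add edge {1,8}. Now deg[8]=0, deg[1]=1.
Step 7: smallest deg-1 vertex = 1, p_7 = 5. Add edge {1,5}. Now deg[1]=0, deg[5]=1.
Step 8: smallest deg-1 vertex = 5, p_8 = 2. Add edge {2,5}. Now deg[5]=0, deg[2]=1.
Final: two remaining deg-1 vertices are 2, 10. Add edge {2,10}.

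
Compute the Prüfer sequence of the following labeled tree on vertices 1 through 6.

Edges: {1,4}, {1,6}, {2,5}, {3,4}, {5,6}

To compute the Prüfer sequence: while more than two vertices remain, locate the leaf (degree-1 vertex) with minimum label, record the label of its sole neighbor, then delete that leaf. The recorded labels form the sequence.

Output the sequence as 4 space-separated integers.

Answer: 5 4 1 6

Derivation:
Step 1: leaves = {2,3}. Remove smallest leaf 2, emit neighbor 5.
Step 2: leaves = {3,5}. Remove smallest leaf 3, emit neighbor 4.
Step 3: leaves = {4,5}. Remove smallest leaf 4, emit neighbor 1.
Step 4: leaves = {1,5}. Remove smallest leaf 1, emit neighbor 6.
Done: 2 vertices remain (5, 6). Sequence = [5 4 1 6]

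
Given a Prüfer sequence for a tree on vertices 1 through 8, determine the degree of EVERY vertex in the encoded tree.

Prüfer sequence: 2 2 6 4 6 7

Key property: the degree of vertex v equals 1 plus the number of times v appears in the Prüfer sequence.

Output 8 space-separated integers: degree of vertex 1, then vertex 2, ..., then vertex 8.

Answer: 1 3 1 2 1 3 2 1

Derivation:
p_1 = 2: count[2] becomes 1
p_2 = 2: count[2] becomes 2
p_3 = 6: count[6] becomes 1
p_4 = 4: count[4] becomes 1
p_5 = 6: count[6] becomes 2
p_6 = 7: count[7] becomes 1
Degrees (1 + count): deg[1]=1+0=1, deg[2]=1+2=3, deg[3]=1+0=1, deg[4]=1+1=2, deg[5]=1+0=1, deg[6]=1+2=3, deg[7]=1+1=2, deg[8]=1+0=1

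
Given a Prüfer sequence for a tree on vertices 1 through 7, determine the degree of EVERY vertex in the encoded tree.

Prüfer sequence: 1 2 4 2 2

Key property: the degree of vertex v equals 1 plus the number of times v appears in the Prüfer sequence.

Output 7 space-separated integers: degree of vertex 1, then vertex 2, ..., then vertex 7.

Answer: 2 4 1 2 1 1 1

Derivation:
p_1 = 1: count[1] becomes 1
p_2 = 2: count[2] becomes 1
p_3 = 4: count[4] becomes 1
p_4 = 2: count[2] becomes 2
p_5 = 2: count[2] becomes 3
Degrees (1 + count): deg[1]=1+1=2, deg[2]=1+3=4, deg[3]=1+0=1, deg[4]=1+1=2, deg[5]=1+0=1, deg[6]=1+0=1, deg[7]=1+0=1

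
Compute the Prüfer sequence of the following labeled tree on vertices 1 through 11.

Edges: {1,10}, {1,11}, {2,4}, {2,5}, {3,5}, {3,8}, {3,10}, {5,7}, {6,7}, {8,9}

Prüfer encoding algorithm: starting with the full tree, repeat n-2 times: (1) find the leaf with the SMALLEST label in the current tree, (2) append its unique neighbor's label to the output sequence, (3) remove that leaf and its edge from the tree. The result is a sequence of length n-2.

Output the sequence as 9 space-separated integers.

Step 1: leaves = {4,6,9,11}. Remove smallest leaf 4, emit neighbor 2.
Step 2: leaves = {2,6,9,11}. Remove smallest leaf 2, emit neighbor 5.
Step 3: leaves = {6,9,11}. Remove smallest leaf 6, emit neighbor 7.
Step 4: leaves = {7,9,11}. Remove smallest leaf 7, emit neighbor 5.
Step 5: leaves = {5,9,11}. Remove smallest leaf 5, emit neighbor 3.
Step 6: leaves = {9,11}. Remove smallest leaf 9, emit neighbor 8.
Step 7: leaves = {8,11}. Remove smallest leaf 8, emit neighbor 3.
Step 8: leaves = {3,11}. Remove smallest leaf 3, emit neighbor 10.
Step 9: leaves = {10,11}. Remove smallest leaf 10, emit neighbor 1.
Done: 2 vertices remain (1, 11). Sequence = [2 5 7 5 3 8 3 10 1]

Answer: 2 5 7 5 3 8 3 10 1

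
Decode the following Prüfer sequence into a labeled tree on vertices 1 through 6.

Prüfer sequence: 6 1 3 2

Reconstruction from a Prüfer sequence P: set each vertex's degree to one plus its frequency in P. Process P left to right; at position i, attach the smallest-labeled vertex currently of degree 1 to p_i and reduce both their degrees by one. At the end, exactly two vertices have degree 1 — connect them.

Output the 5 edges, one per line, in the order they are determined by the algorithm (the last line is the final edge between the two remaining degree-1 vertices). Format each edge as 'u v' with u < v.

Initial degrees: {1:2, 2:2, 3:2, 4:1, 5:1, 6:2}
Step 1: smallest deg-1 vertex = 4, p_1 = 6. Add edge {4,6}. Now deg[4]=0, deg[6]=1.
Step 2: smallest deg-1 vertex = 5, p_2 = 1. Add edge {1,5}. Now deg[5]=0, deg[1]=1.
Step 3: smallest deg-1 vertex = 1, p_3 = 3. Add edge {1,3}. Now deg[1]=0, deg[3]=1.
Step 4: smallest deg-1 vertex = 3, p_4 = 2. Add edge {2,3}. Now deg[3]=0, deg[2]=1.
Final: two remaining deg-1 vertices are 2, 6. Add edge {2,6}.

Answer: 4 6
1 5
1 3
2 3
2 6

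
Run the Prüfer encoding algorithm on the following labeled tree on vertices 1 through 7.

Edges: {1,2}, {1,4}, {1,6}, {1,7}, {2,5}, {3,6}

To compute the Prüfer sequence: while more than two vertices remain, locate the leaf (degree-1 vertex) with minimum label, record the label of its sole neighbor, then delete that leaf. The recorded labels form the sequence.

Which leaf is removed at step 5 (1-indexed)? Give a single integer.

Step 1: current leaves = {3,4,5,7}. Remove leaf 3 (neighbor: 6).
Step 2: current leaves = {4,5,6,7}. Remove leaf 4 (neighbor: 1).
Step 3: current leaves = {5,6,7}. Remove leaf 5 (neighbor: 2).
Step 4: current leaves = {2,6,7}. Remove leaf 2 (neighbor: 1).
Step 5: current leaves = {6,7}. Remove leaf 6 (neighbor: 1).

Answer: 6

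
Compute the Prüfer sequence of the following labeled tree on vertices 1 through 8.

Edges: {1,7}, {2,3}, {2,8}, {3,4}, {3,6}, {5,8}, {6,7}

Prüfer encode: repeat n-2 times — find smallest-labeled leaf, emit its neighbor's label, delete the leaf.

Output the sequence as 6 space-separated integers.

Answer: 7 3 8 6 3 2

Derivation:
Step 1: leaves = {1,4,5}. Remove smallest leaf 1, emit neighbor 7.
Step 2: leaves = {4,5,7}. Remove smallest leaf 4, emit neighbor 3.
Step 3: leaves = {5,7}. Remove smallest leaf 5, emit neighbor 8.
Step 4: leaves = {7,8}. Remove smallest leaf 7, emit neighbor 6.
Step 5: leaves = {6,8}. Remove smallest leaf 6, emit neighbor 3.
Step 6: leaves = {3,8}. Remove smallest leaf 3, emit neighbor 2.
Done: 2 vertices remain (2, 8). Sequence = [7 3 8 6 3 2]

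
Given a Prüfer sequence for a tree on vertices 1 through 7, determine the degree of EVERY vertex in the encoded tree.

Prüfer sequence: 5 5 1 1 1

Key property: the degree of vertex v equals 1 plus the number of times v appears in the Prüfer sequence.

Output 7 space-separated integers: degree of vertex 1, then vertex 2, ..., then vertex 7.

Answer: 4 1 1 1 3 1 1

Derivation:
p_1 = 5: count[5] becomes 1
p_2 = 5: count[5] becomes 2
p_3 = 1: count[1] becomes 1
p_4 = 1: count[1] becomes 2
p_5 = 1: count[1] becomes 3
Degrees (1 + count): deg[1]=1+3=4, deg[2]=1+0=1, deg[3]=1+0=1, deg[4]=1+0=1, deg[5]=1+2=3, deg[6]=1+0=1, deg[7]=1+0=1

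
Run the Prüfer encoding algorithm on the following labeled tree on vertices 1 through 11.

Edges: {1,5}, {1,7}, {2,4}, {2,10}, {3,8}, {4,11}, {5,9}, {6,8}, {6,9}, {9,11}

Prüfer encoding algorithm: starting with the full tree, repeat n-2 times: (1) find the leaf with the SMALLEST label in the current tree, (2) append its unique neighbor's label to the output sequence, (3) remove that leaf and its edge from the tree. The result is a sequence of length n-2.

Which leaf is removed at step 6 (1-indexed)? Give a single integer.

Step 1: current leaves = {3,7,10}. Remove leaf 3 (neighbor: 8).
Step 2: current leaves = {7,8,10}. Remove leaf 7 (neighbor: 1).
Step 3: current leaves = {1,8,10}. Remove leaf 1 (neighbor: 5).
Step 4: current leaves = {5,8,10}. Remove leaf 5 (neighbor: 9).
Step 5: current leaves = {8,10}. Remove leaf 8 (neighbor: 6).
Step 6: current leaves = {6,10}. Remove leaf 6 (neighbor: 9).

Answer: 6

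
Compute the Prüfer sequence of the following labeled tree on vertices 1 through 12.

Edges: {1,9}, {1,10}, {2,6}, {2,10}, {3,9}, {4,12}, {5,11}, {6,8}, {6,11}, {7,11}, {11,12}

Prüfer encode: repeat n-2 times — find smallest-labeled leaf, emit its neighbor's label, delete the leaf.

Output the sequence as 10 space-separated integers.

Answer: 9 12 11 11 6 1 10 2 6 11

Derivation:
Step 1: leaves = {3,4,5,7,8}. Remove smallest leaf 3, emit neighbor 9.
Step 2: leaves = {4,5,7,8,9}. Remove smallest leaf 4, emit neighbor 12.
Step 3: leaves = {5,7,8,9,12}. Remove smallest leaf 5, emit neighbor 11.
Step 4: leaves = {7,8,9,12}. Remove smallest leaf 7, emit neighbor 11.
Step 5: leaves = {8,9,12}. Remove smallest leaf 8, emit neighbor 6.
Step 6: leaves = {9,12}. Remove smallest leaf 9, emit neighbor 1.
Step 7: leaves = {1,12}. Remove smallest leaf 1, emit neighbor 10.
Step 8: leaves = {10,12}. Remove smallest leaf 10, emit neighbor 2.
Step 9: leaves = {2,12}. Remove smallest leaf 2, emit neighbor 6.
Step 10: leaves = {6,12}. Remove smallest leaf 6, emit neighbor 11.
Done: 2 vertices remain (11, 12). Sequence = [9 12 11 11 6 1 10 2 6 11]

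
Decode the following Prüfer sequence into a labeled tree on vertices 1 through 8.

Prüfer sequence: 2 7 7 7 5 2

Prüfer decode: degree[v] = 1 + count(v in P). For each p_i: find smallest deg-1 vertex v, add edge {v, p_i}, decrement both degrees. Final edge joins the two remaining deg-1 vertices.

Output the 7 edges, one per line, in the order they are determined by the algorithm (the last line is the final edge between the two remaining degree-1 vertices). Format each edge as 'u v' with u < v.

Answer: 1 2
3 7
4 7
6 7
5 7
2 5
2 8

Derivation:
Initial degrees: {1:1, 2:3, 3:1, 4:1, 5:2, 6:1, 7:4, 8:1}
Step 1: smallest deg-1 vertex = 1, p_1 = 2. Add edge {1,2}. Now deg[1]=0, deg[2]=2.
Step 2: smallest deg-1 vertex = 3, p_2 = 7. Add edge {3,7}. Now deg[3]=0, deg[7]=3.
Step 3: smallest deg-1 vertex = 4, p_3 = 7. Add edge {4,7}. Now deg[4]=0, deg[7]=2.
Step 4: smallest deg-1 vertex = 6, p_4 = 7. Add edge {6,7}. Now deg[6]=0, deg[7]=1.
Step 5: smallest deg-1 vertex = 7, p_5 = 5. Add edge {5,7}. Now deg[7]=0, deg[5]=1.
Step 6: smallest deg-1 vertex = 5, p_6 = 2. Add edge {2,5}. Now deg[5]=0, deg[2]=1.
Final: two remaining deg-1 vertices are 2, 8. Add edge {2,8}.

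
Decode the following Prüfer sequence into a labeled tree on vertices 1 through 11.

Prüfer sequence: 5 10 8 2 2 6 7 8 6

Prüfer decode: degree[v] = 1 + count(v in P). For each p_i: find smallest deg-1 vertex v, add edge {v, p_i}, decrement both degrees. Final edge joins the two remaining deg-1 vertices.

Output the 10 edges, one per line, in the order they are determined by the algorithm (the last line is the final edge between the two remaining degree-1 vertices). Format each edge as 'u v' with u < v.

Initial degrees: {1:1, 2:3, 3:1, 4:1, 5:2, 6:3, 7:2, 8:3, 9:1, 10:2, 11:1}
Step 1: smallest deg-1 vertex = 1, p_1 = 5. Add edge {1,5}. Now deg[1]=0, deg[5]=1.
Step 2: smallest deg-1 vertex = 3, p_2 = 10. Add edge {3,10}. Now deg[3]=0, deg[10]=1.
Step 3: smallest deg-1 vertex = 4, p_3 = 8. Add edge {4,8}. Now deg[4]=0, deg[8]=2.
Step 4: smallest deg-1 vertex = 5, p_4 = 2. Add edge {2,5}. Now deg[5]=0, deg[2]=2.
Step 5: smallest deg-1 vertex = 9, p_5 = 2. Add edge {2,9}. Now deg[9]=0, deg[2]=1.
Step 6: smallest deg-1 vertex = 2, p_6 = 6. Add edge {2,6}. Now deg[2]=0, deg[6]=2.
Step 7: smallest deg-1 vertex = 10, p_7 = 7. Add edge {7,10}. Now deg[10]=0, deg[7]=1.
Step 8: smallest deg-1 vertex = 7, p_8 = 8. Add edge {7,8}. Now deg[7]=0, deg[8]=1.
Step 9: smallest deg-1 vertex = 8, p_9 = 6. Add edge {6,8}. Now deg[8]=0, deg[6]=1.
Final: two remaining deg-1 vertices are 6, 11. Add edge {6,11}.

Answer: 1 5
3 10
4 8
2 5
2 9
2 6
7 10
7 8
6 8
6 11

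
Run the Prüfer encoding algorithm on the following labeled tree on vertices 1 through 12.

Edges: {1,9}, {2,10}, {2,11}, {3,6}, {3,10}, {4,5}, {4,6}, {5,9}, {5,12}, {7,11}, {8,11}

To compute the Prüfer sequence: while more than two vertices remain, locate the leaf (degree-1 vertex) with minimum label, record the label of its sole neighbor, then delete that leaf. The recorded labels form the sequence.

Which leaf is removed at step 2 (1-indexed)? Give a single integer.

Step 1: current leaves = {1,7,8,12}. Remove leaf 1 (neighbor: 9).
Step 2: current leaves = {7,8,9,12}. Remove leaf 7 (neighbor: 11).

Answer: 7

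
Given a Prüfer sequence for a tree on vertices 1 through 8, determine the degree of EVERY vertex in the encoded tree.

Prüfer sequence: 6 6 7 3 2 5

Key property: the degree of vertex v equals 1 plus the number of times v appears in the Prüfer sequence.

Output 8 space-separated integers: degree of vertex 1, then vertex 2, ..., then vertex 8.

Answer: 1 2 2 1 2 3 2 1

Derivation:
p_1 = 6: count[6] becomes 1
p_2 = 6: count[6] becomes 2
p_3 = 7: count[7] becomes 1
p_4 = 3: count[3] becomes 1
p_5 = 2: count[2] becomes 1
p_6 = 5: count[5] becomes 1
Degrees (1 + count): deg[1]=1+0=1, deg[2]=1+1=2, deg[3]=1+1=2, deg[4]=1+0=1, deg[5]=1+1=2, deg[6]=1+2=3, deg[7]=1+1=2, deg[8]=1+0=1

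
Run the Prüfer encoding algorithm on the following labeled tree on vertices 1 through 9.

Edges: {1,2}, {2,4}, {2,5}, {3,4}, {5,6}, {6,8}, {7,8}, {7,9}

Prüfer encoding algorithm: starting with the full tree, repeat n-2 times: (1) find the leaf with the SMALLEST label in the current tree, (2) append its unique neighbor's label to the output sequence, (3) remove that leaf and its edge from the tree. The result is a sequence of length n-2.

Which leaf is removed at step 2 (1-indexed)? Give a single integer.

Answer: 3

Derivation:
Step 1: current leaves = {1,3,9}. Remove leaf 1 (neighbor: 2).
Step 2: current leaves = {3,9}. Remove leaf 3 (neighbor: 4).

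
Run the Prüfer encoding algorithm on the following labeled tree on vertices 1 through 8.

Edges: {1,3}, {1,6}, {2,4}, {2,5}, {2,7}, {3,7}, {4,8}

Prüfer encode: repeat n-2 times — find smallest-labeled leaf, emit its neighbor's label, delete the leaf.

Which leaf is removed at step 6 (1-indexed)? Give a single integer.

Step 1: current leaves = {5,6,8}. Remove leaf 5 (neighbor: 2).
Step 2: current leaves = {6,8}. Remove leaf 6 (neighbor: 1).
Step 3: current leaves = {1,8}. Remove leaf 1 (neighbor: 3).
Step 4: current leaves = {3,8}. Remove leaf 3 (neighbor: 7).
Step 5: current leaves = {7,8}. Remove leaf 7 (neighbor: 2).
Step 6: current leaves = {2,8}. Remove leaf 2 (neighbor: 4).

Answer: 2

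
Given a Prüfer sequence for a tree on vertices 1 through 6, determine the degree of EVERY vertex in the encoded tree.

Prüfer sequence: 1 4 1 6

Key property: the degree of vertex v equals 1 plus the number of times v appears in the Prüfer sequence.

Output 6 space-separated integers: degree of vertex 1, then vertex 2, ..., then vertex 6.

Answer: 3 1 1 2 1 2

Derivation:
p_1 = 1: count[1] becomes 1
p_2 = 4: count[4] becomes 1
p_3 = 1: count[1] becomes 2
p_4 = 6: count[6] becomes 1
Degrees (1 + count): deg[1]=1+2=3, deg[2]=1+0=1, deg[3]=1+0=1, deg[4]=1+1=2, deg[5]=1+0=1, deg[6]=1+1=2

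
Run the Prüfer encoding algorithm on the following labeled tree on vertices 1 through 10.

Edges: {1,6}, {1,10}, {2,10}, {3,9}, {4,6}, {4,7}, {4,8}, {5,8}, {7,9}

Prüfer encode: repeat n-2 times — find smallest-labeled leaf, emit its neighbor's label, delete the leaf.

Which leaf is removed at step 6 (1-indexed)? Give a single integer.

Step 1: current leaves = {2,3,5}. Remove leaf 2 (neighbor: 10).
Step 2: current leaves = {3,5,10}. Remove leaf 3 (neighbor: 9).
Step 3: current leaves = {5,9,10}. Remove leaf 5 (neighbor: 8).
Step 4: current leaves = {8,9,10}. Remove leaf 8 (neighbor: 4).
Step 5: current leaves = {9,10}. Remove leaf 9 (neighbor: 7).
Step 6: current leaves = {7,10}. Remove leaf 7 (neighbor: 4).

Answer: 7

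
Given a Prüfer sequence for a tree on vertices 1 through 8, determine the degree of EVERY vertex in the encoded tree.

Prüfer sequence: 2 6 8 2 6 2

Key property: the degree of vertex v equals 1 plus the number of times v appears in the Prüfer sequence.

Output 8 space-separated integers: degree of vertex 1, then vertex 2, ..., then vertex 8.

p_1 = 2: count[2] becomes 1
p_2 = 6: count[6] becomes 1
p_3 = 8: count[8] becomes 1
p_4 = 2: count[2] becomes 2
p_5 = 6: count[6] becomes 2
p_6 = 2: count[2] becomes 3
Degrees (1 + count): deg[1]=1+0=1, deg[2]=1+3=4, deg[3]=1+0=1, deg[4]=1+0=1, deg[5]=1+0=1, deg[6]=1+2=3, deg[7]=1+0=1, deg[8]=1+1=2

Answer: 1 4 1 1 1 3 1 2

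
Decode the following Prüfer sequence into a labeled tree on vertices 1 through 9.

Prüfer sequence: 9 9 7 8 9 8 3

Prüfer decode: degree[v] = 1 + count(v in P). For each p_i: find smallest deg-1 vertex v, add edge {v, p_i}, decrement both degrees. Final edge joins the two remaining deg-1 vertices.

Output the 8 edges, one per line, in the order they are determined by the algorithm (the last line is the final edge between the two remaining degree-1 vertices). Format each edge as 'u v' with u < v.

Initial degrees: {1:1, 2:1, 3:2, 4:1, 5:1, 6:1, 7:2, 8:3, 9:4}
Step 1: smallest deg-1 vertex = 1, p_1 = 9. Add edge {1,9}. Now deg[1]=0, deg[9]=3.
Step 2: smallest deg-1 vertex = 2, p_2 = 9. Add edge {2,9}. Now deg[2]=0, deg[9]=2.
Step 3: smallest deg-1 vertex = 4, p_3 = 7. Add edge {4,7}. Now deg[4]=0, deg[7]=1.
Step 4: smallest deg-1 vertex = 5, p_4 = 8. Add edge {5,8}. Now deg[5]=0, deg[8]=2.
Step 5: smallest deg-1 vertex = 6, p_5 = 9. Add edge {6,9}. Now deg[6]=0, deg[9]=1.
Step 6: smallest deg-1 vertex = 7, p_6 = 8. Add edge {7,8}. Now deg[7]=0, deg[8]=1.
Step 7: smallest deg-1 vertex = 8, p_7 = 3. Add edge {3,8}. Now deg[8]=0, deg[3]=1.
Final: two remaining deg-1 vertices are 3, 9. Add edge {3,9}.

Answer: 1 9
2 9
4 7
5 8
6 9
7 8
3 8
3 9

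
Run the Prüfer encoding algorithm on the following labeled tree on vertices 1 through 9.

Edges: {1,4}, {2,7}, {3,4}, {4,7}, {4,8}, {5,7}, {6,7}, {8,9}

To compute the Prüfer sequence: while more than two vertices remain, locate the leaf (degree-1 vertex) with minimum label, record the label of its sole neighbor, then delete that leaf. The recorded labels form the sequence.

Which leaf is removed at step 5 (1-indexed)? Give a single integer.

Answer: 6

Derivation:
Step 1: current leaves = {1,2,3,5,6,9}. Remove leaf 1 (neighbor: 4).
Step 2: current leaves = {2,3,5,6,9}. Remove leaf 2 (neighbor: 7).
Step 3: current leaves = {3,5,6,9}. Remove leaf 3 (neighbor: 4).
Step 4: current leaves = {5,6,9}. Remove leaf 5 (neighbor: 7).
Step 5: current leaves = {6,9}. Remove leaf 6 (neighbor: 7).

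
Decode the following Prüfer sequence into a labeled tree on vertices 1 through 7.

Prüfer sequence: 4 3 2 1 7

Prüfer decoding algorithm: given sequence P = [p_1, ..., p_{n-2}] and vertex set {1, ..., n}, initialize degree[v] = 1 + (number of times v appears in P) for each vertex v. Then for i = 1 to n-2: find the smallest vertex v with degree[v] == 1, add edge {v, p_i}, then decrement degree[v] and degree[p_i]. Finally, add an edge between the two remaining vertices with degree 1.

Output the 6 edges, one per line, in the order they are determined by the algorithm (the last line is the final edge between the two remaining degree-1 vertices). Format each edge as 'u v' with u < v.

Initial degrees: {1:2, 2:2, 3:2, 4:2, 5:1, 6:1, 7:2}
Step 1: smallest deg-1 vertex = 5, p_1 = 4. Add edge {4,5}. Now deg[5]=0, deg[4]=1.
Step 2: smallest deg-1 vertex = 4, p_2 = 3. Add edge {3,4}. Now deg[4]=0, deg[3]=1.
Step 3: smallest deg-1 vertex = 3, p_3 = 2. Add edge {2,3}. Now deg[3]=0, deg[2]=1.
Step 4: smallest deg-1 vertex = 2, p_4 = 1. Add edge {1,2}. Now deg[2]=0, deg[1]=1.
Step 5: smallest deg-1 vertex = 1, p_5 = 7. Add edge {1,7}. Now deg[1]=0, deg[7]=1.
Final: two remaining deg-1 vertices are 6, 7. Add edge {6,7}.

Answer: 4 5
3 4
2 3
1 2
1 7
6 7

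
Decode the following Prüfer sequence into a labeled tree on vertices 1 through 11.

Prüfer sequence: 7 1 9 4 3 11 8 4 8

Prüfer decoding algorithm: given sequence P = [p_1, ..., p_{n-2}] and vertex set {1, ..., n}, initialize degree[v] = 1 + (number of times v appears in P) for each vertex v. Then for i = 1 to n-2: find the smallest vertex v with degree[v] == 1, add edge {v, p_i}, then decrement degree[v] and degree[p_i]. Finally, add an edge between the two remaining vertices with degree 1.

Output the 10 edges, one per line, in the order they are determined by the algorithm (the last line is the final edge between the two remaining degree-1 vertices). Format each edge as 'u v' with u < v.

Answer: 2 7
1 5
1 9
4 6
3 7
3 11
8 9
4 10
4 8
8 11

Derivation:
Initial degrees: {1:2, 2:1, 3:2, 4:3, 5:1, 6:1, 7:2, 8:3, 9:2, 10:1, 11:2}
Step 1: smallest deg-1 vertex = 2, p_1 = 7. Add edge {2,7}. Now deg[2]=0, deg[7]=1.
Step 2: smallest deg-1 vertex = 5, p_2 = 1. Add edge {1,5}. Now deg[5]=0, deg[1]=1.
Step 3: smallest deg-1 vertex = 1, p_3 = 9. Add edge {1,9}. Now deg[1]=0, deg[9]=1.
Step 4: smallest deg-1 vertex = 6, p_4 = 4. Add edge {4,6}. Now deg[6]=0, deg[4]=2.
Step 5: smallest deg-1 vertex = 7, p_5 = 3. Add edge {3,7}. Now deg[7]=0, deg[3]=1.
Step 6: smallest deg-1 vertex = 3, p_6 = 11. Add edge {3,11}. Now deg[3]=0, deg[11]=1.
Step 7: smallest deg-1 vertex = 9, p_7 = 8. Add edge {8,9}. Now deg[9]=0, deg[8]=2.
Step 8: smallest deg-1 vertex = 10, p_8 = 4. Add edge {4,10}. Now deg[10]=0, deg[4]=1.
Step 9: smallest deg-1 vertex = 4, p_9 = 8. Add edge {4,8}. Now deg[4]=0, deg[8]=1.
Final: two remaining deg-1 vertices are 8, 11. Add edge {8,11}.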